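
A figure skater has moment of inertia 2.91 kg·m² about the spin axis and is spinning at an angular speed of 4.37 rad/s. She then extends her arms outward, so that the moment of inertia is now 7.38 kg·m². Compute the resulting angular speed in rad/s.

ω₂ ≈ 1.72 rad/s

Angular momentum about the spin axis is conserved since the torque about it is zero.
ω₂ = I₁ω₁ / I₂ = (2.910)(4.37 rad/s) / (7.380) = 1.723 rad/s.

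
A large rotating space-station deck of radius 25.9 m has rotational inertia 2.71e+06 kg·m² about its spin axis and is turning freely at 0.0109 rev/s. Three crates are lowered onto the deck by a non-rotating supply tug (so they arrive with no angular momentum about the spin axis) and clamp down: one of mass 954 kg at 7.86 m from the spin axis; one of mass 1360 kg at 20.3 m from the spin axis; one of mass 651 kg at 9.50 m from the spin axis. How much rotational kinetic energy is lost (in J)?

energy lost ≈ 1270 J

The added mass arrives with no angular momentum about the spin axis, and any external torque about the spin axis is negligible, so the system's angular momentum is conserved.
Added inertia Σmr² = (954)(7.86)² + (1360)(20.3)² + (651)(9.50)² = 6.781e+05 kg·m²; I_f = 2.710e+06 + 6.781e+05 = 3.388e+06 kg·m².
ω_f = I_p ω_i / I_f = (2.710e+06)(0.0109) / 3.388e+06 = 0.008718 rev/s.
KE_i = ½(2.710e+06)(0.06849 rad/s)² = 6356 J; KE_f = ½(3.388e+06)(0.05478)² = 5083 J.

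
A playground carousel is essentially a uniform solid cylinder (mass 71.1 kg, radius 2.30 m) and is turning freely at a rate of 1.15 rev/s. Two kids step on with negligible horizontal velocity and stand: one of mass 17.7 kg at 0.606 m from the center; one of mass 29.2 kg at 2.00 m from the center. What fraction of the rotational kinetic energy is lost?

fraction ≈ 0.396

No external torque acts about the center; L_before = L_after.
I_p = ½(71.1)(2.30)² = 188.1 kg·m².
Added inertia Σmr² = (17.7)(0.606)² + (29.2)(2.00)² = 123.3 kg·m²; I_f = 188.1 + 123.3 = 311.4 kg·m².
ω_f = I_p ω_i / I_f = (188.1)(1.15) / 311.4 = 0.6946 rev/s.
KE_i = ½(188.1)(7.226 rad/s)² = 4909 J; KE_f = ½(311.4)(4.364)² = 2965 J.
Fraction lost = 0.3960.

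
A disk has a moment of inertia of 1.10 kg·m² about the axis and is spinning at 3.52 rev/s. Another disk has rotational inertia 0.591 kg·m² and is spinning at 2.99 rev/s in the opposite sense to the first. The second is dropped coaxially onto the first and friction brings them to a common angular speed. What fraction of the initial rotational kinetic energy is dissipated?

No external torque acts about the common axis, so total angular momentum is conserved.
Taking A's sense as positive: L = (1.100)(3.52) − (0.5910)(2.99) = 2.105 kg·m²·rev/s.
Combined I = 1.100 + 0.5910 = 1.691 kg·m².
ω_f = L / I = 2.105 / 1.691 = 1.245 rev/s.
KE_i = ½ΣIω² = 373.3 J; KE_f = ½(1.691)(7.821)² = 51.72 J.
Fraction dissipated = (KE_i − KE_f)/KE_i = 0.8615.

fraction ≈ 0.861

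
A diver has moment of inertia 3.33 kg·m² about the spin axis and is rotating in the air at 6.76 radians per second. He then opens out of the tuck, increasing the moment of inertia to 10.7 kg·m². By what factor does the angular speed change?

No external torque acts about the spin axis, so angular momentum is conserved.
ω₂/ω₁ = I₁/I₂ = 3.330 / 10.70 = 0.3112.

ω₂/ω₁ ≈ 0.311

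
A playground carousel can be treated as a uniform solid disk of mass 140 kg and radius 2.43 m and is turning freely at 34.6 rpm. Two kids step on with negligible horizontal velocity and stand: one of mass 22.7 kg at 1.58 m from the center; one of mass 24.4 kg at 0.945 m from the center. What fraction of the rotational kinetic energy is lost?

No external torque acts about the center; L_before = L_after.
I_p = ½(140)(2.43)² = 413.3 kg·m².
Added inertia Σmr² = (22.7)(1.58)² + (24.4)(0.945)² = 78.46 kg·m²; I_f = 413.3 + 78.46 = 491.8 kg·m².
ω_f = I_p ω_i / I_f = (413.3)(34.6) / 491.8 = 29.08 rpm.
KE_i = ½(413.3)(3.623 rad/s)² = 2713 J; KE_f = ½(491.8)(3.045)² = 2280 J.
Fraction lost = 0.1595.

fraction ≈ 0.160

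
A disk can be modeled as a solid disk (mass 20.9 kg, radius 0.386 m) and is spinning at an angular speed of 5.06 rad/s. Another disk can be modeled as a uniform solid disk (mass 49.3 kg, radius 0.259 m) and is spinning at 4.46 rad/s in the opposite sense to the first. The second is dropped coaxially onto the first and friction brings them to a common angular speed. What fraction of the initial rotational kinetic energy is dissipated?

fraction ≈ 0.999

The coupling torques are internal; angular momentum about the shared axis is conserved.
Moments of inertia: I_A = ½(20.9)(0.386)² = 1.557 kg·m²; I_B = ½(49.3)(0.259)² = 1.654 kg·m².
Taking A's sense as positive: L = (1.557)(5.06) − (1.654)(4.46) = 0.5036 kg·m²·rad/s.
Combined I = 1.557 + 1.654 = 3.211 kg·m².
ω_f = L / I = 0.5036 / 3.211 = 0.1569 rad/s.
KE_i = ½ΣIω² = 36.38 J; KE_f = ½(3.211)(0.1569)² = 0.03950 J.
Fraction dissipated = (KE_i − KE_f)/KE_i = 0.9989.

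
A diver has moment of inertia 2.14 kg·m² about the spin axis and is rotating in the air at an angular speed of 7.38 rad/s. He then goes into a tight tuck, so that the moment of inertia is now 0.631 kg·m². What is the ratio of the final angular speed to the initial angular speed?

Angular momentum about the spin axis is conserved since the torque about it is zero.
ω₂/ω₁ = I₁/I₂ = 2.140 / 0.6310 = 3.391.

ω₂/ω₁ ≈ 3.39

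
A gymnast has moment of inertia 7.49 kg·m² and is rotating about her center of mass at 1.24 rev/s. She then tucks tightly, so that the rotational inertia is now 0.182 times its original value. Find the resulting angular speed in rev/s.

ω₂ ≈ 6.81 rev/s

No external torque acts about the spin axis, so angular momentum is conserved.
I₂ = 0.182 × 7.49 = 1.363 kg·m².
ω₂ = I₁ω₁ / I₂ = (7.490)(1.24 rev/s) / (1.363) = 6.813 rev/s.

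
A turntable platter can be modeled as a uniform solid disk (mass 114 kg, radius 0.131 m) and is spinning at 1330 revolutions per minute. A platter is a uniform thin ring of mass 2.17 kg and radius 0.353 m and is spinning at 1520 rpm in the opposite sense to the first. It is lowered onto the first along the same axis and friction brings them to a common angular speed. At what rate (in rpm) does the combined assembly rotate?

No external torque acts about the common axis, so total angular momentum is conserved.
Moments of inertia: I_A = ½(114)(0.131)² = 0.9782 kg·m²; I_B = (2.17)(0.353)² = 0.2704 kg·m².
Taking A's sense as positive: L = (0.9782)(1330) − (0.2704)(1520) = 890.0 kg·m²·rpm.
Combined I = 0.9782 + 0.2704 = 1.249 kg·m².
ω_f = L / I = 890.0 / 1.249 = 712.8 rpm.

|ω_f| ≈ 713 rpm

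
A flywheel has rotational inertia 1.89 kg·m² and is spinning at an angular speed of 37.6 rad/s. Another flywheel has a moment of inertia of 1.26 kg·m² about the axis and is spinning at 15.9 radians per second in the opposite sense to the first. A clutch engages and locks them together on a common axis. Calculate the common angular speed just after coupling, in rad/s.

No external torque acts about the common axis, so total angular momentum is conserved.
Taking A's sense as positive: L = (1.890)(37.6) − (1.260)(15.9) = 51.03 kg·m²·rad/s.
Combined I = 1.890 + 1.260 = 3.150 kg·m².
ω_f = L / I = 51.03 / 3.150 = 16.20 rad/s.

|ω_f| ≈ 16.2 rad/s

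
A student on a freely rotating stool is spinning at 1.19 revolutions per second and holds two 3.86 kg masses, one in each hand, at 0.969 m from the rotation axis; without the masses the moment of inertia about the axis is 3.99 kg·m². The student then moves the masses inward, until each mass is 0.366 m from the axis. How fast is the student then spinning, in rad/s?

No external torque acts about the spin axis, so angular momentum is conserved.
I₁ = 3.99 + 2(3.86)(0.969)² = 11.24 kg·m²; I₂ = 3.99 + 2(3.86)(0.366)² = 5.024 kg·m².
ω₂ = I₁ω₁ / I₂ = (11.24)(1.19 rev/s) / (5.024) = 2.662 rev/s = 16.73 rad/s.

ω₂ ≈ 16.7 rad/s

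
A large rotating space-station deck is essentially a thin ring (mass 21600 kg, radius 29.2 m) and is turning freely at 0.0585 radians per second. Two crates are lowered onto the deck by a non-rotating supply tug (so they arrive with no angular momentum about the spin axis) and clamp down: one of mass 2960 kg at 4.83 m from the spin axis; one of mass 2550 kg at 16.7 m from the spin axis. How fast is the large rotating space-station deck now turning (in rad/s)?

ω_f ≈ 0.0561 rad/s

No external torque acts about the spin axis; L_before = L_after.
I_p = (21600)(29.2)² = 1.842e+07 kg·m².
Added inertia Σmr² = (2960)(4.83)² + (2550)(16.7)² = 7.802e+05 kg·m²; I_f = 1.842e+07 + 7.802e+05 = 1.920e+07 kg·m².
ω_f = I_p ω_i / I_f = (1.842e+07)(0.0585) / 1.920e+07 = 0.05612 rad/s.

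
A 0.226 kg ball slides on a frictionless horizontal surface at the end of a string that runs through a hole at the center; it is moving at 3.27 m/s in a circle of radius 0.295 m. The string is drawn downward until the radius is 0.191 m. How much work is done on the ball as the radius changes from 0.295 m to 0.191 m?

Central (radial) force ⇒ zero torque about the center ⇒ m v r is constant.
v₂ = v₁ r₁ / r₂ = (3.27)(0.295) / (0.191) = 5.051 m/s.
W = ΔKE = ½m(v₂² − v₁²) = 1.674 J.

W ≈ 1.67 J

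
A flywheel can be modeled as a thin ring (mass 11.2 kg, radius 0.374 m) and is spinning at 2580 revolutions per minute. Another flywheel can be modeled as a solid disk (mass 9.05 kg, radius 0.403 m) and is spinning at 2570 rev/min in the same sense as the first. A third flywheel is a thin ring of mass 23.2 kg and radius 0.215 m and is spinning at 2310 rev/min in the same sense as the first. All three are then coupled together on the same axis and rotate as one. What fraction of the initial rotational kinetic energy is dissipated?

No external torque acts about the common axis, so total angular momentum is conserved.
Moments of inertia: I_A = (11.2)(0.374)² = 1.567 kg·m²; I_B = ½(9.05)(0.403)² = 0.7349 kg·m²; I_C = (23.2)(0.215)² = 1.072 kg·m².
Taking A's sense as positive: L = (1.567)(2580) + (0.7349)(2570) + (1.072)(2310) = 8408 kg·m²·rpm.
Combined I = 1.567 + 0.7349 + 1.072 = 3.374 kg·m².
ω_f = L / I = 8408 / 3.374 = 2492 rpm.
KE_i = ½ΣIω² = 1.152e+05 J; KE_f = ½(3.374)(261.0)² = 1.149e+05 J.
Fraction dissipated = (KE_i − KE_f)/KE_i = 0.002482.

fraction ≈ 0.00248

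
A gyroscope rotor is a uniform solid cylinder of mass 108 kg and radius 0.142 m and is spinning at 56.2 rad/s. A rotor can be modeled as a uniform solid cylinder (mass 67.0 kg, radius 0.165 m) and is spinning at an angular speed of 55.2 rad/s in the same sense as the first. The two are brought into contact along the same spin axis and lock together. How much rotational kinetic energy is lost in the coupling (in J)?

No external torque acts about the common axis, so total angular momentum is conserved.
Moments of inertia: I_A = ½(108)(0.142)² = 1.089 kg·m²; I_B = ½(67.0)(0.165)² = 0.9120 kg·m².
Taking A's sense as positive: L = (1.089)(56.2) + (0.9120)(55.2) = 111.5 kg·m²·rad/s.
Combined I = 1.089 + 0.9120 = 2.001 kg·m².
ω_f = L / I = 111.5 / 2.001 = 55.74 rad/s.
KE_i = ½ΣIω² = 3109 J; KE_f = ½(2.001)(55.74)² = 3109 J.

ΔKE lost ≈ 0.248 J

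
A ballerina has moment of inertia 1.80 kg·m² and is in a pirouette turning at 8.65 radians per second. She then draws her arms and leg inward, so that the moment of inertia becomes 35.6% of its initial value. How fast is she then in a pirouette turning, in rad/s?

With no external torque about the axis, L is conserved: I₁ω₁ = I₂ω₂.
I₂ = 0.356 × 1.80 = 0.6408 kg·m².
ω₂ = I₁ω₁ / I₂ = (1.800)(8.65 rad/s) / (0.6408) = 24.30 rad/s.

ω₂ ≈ 24.3 rad/s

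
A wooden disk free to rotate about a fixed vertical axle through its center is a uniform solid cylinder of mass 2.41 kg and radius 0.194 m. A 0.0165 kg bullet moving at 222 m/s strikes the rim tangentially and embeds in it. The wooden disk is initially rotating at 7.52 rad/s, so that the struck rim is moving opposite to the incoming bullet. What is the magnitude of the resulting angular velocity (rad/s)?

|ω_f| ≈ 8.04 rad/s

The axle reaction passes through the axle and exerts no torque about it; angular momentum about the axle is conserved through the impact.
I_p = ½(2.41)(0.194)² = 0.04535 kg·m². Taking the sense of the bullet's angular momentum as positive, L_{bullet} = m v R = (0.0165)(222)(0.194) = 0.7106 kg·m²/s.
L_i = −I_p ω_p + m v R = −(0.04535)(7.52) + 0.7106 = 0.3696 kg·m²/s.
After sticking, I_f = I_p + m R² = 0.04535 + (0.0165)(0.194)² = 0.04597 kg·m².
ω_f = L_i / I_f = 0.3696 / 0.04597 = 8.039 rad/s.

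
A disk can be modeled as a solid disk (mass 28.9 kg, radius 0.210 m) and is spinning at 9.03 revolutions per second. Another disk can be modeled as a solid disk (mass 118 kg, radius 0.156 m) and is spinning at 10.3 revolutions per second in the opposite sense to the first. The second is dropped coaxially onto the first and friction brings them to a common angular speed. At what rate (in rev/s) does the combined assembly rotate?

No external torque acts about the common axis, so total angular momentum is conserved.
Moments of inertia: I_A = ½(28.9)(0.210)² = 0.6372 kg·m²; I_B = ½(118)(0.156)² = 1.436 kg·m².
Taking A's sense as positive: L = (0.6372)(9.03) − (1.436)(10.3) = -9.035 kg·m²·rev/s.
Combined I = 0.6372 + 1.436 = 2.073 kg·m².
ω_f = L / I = -9.035 / 2.073 = -4.358 rev/s.

|ω_f| ≈ 4.36 rev/s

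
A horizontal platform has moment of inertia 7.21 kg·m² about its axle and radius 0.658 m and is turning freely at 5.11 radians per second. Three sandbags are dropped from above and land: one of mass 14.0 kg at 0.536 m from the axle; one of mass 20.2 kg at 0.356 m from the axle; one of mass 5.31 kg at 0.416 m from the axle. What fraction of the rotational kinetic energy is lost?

No external torque acts about the axle; L_before = L_after.
Added inertia Σmr² = (14.0)(0.536)² + (20.2)(0.356)² + (5.31)(0.416)² = 7.501 kg·m²; I_f = 7.210 + 7.501 = 14.71 kg·m².
ω_f = I_p ω_i / I_f = (7.210)(5.11) / 14.71 = 2.504 rad/s.
KE_i = ½(7.210)(5.110 rad/s)² = 94.13 J; KE_f = ½(14.71)(2.504)² = 46.14 J.
Fraction lost = 0.5099.

fraction ≈ 0.510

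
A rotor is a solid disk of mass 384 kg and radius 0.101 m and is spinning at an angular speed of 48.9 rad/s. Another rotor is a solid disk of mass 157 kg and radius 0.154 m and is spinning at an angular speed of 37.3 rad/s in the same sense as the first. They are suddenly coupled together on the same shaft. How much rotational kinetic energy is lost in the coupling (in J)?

ΔKE lost ≈ 64.2 J

No external torque acts about the common axis, so total angular momentum is conserved.
Moments of inertia: I_A = ½(384)(0.101)² = 1.959 kg·m²; I_B = ½(157)(0.154)² = 1.862 kg·m².
Taking A's sense as positive: L = (1.959)(48.9) + (1.862)(37.3) = 165.2 kg·m²·rad/s.
Combined I = 1.959 + 1.862 = 3.820 kg·m².
ω_f = L / I = 165.2 / 3.820 = 43.25 rad/s.
KE_i = ½ΣIω² = 3637 J; KE_f = ½(3.820)(43.25)² = 3573 J.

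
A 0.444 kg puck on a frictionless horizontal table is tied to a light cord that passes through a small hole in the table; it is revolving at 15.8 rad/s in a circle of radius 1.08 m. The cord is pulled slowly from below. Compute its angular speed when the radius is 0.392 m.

ω₂ ≈ 120 rad/s

No torque about the axis ⇒ m r₁² ω₁ = m r₂² ω₂.
ω₂ = ω₁ (r₁/r₂)² = (15.8)(1.08/0.392)² = 119.9 rad/s.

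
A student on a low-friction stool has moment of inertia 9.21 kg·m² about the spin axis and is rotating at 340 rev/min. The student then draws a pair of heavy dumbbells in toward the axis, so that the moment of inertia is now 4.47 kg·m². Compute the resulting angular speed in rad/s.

With no external torque about the axis, L is conserved: I₁ω₁ = I₂ω₂.
ω₂ = I₁ω₁ / I₂ = (9.210)(340 rpm) / (4.470) = 700.5 rpm = 73.36 rad/s.

ω₂ ≈ 73.4 rad/s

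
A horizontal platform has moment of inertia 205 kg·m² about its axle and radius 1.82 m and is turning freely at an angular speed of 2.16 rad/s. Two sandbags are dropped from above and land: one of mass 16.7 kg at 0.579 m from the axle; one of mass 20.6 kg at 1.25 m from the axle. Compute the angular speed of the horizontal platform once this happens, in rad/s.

No external torque acts about the axle; L_before = L_after.
Added inertia Σmr² = (16.7)(0.579)² + (20.6)(1.25)² = 37.79 kg·m²; I_f = 205.0 + 37.79 = 242.8 kg·m².
ω_f = I_p ω_i / I_f = (205.0)(2.16) / 242.8 = 1.824 rad/s.

ω_f ≈ 1.82 rad/s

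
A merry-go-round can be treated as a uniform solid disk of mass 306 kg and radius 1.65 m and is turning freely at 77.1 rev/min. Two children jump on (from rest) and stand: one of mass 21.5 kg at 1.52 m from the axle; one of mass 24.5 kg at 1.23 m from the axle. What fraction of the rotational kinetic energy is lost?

The added mass arrives with no angular momentum about the axle, and any external torque about the axle is negligible, so the system's angular momentum is conserved.
I_p = ½(306)(1.65)² = 416.5 kg·m².
Added inertia Σmr² = (21.5)(1.52)² + (24.5)(1.23)² = 86.74 kg·m²; I_f = 416.5 + 86.74 = 503.3 kg·m².
ω_f = I_p ω_i / I_f = (416.5)(77.1) / 503.3 = 63.81 rpm.
KE_i = ½(416.5)(8.074 rad/s)² = 13580 J; KE_f = ½(503.3)(6.682)² = 11240 J.
Fraction lost = 0.1723.

fraction ≈ 0.172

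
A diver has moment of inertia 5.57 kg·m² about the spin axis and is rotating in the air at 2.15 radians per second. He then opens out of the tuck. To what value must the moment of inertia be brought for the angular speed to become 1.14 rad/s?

I₂ ≈ 10.5 kg·m²

With no external torque about the axis, L is conserved: I₁ω₁ = I₂ω₂.
I₂ = I₁ω₁ / ω₂ = (5.57)(2.15) / (1.14) = 10.50 kg·m².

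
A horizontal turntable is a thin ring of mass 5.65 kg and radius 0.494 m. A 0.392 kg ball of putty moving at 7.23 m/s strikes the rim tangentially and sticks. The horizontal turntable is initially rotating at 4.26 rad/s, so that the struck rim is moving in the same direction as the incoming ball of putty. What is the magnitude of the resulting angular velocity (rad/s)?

|ω_f| ≈ 4.93 rad/s

The axle reaction passes through the axle and exerts no torque about it; angular momentum about the axle is conserved through the impact.
I_p = (5.65)(0.494)² = 1.379 kg·m². Taking the sense of the ball of putty's angular momentum as positive, L_{ball} = m v R = (0.392)(7.23)(0.494) = 1.400 kg·m²/s.
L_i = +I_p ω_p + m v R = +(1.379)(4.26) + 1.400 = 7.274 kg·m²/s.
After sticking, I_f = I_p + m R² = 1.379 + (0.392)(0.494)² = 1.474 kg·m².
ω_f = L_i / I_f = 7.274 / 1.474 = 4.933 rad/s.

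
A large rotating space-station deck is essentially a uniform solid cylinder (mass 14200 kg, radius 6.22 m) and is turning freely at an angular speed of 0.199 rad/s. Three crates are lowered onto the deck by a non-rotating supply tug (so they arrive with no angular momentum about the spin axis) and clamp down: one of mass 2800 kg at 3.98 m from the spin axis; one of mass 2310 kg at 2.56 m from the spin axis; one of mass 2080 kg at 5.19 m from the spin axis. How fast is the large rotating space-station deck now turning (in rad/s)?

ω_f ≈ 0.140 rad/s

No external torque acts about the spin axis; L_before = L_after.
I_p = ½(14200)(6.22)² = 2.747e+05 kg·m².
Added inertia Σmr² = (2800)(3.98)² + (2310)(2.56)² + (2080)(5.19)² = 1.155e+05 kg·m²; I_f = 2.747e+05 + 1.155e+05 = 3.902e+05 kg·m².
ω_f = I_p ω_i / I_f = (2.747e+05)(0.199) / 3.902e+05 = 0.1401 rad/s.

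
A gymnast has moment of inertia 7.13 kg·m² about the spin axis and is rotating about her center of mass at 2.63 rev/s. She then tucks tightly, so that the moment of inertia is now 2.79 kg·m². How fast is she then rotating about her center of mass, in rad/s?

ω₂ ≈ 42.2 rad/s

No external torque acts about the spin axis, so angular momentum is conserved.
ω₂ = I₁ω₁ / I₂ = (7.130)(2.63 rev/s) / (2.790) = 6.721 rev/s = 42.23 rad/s.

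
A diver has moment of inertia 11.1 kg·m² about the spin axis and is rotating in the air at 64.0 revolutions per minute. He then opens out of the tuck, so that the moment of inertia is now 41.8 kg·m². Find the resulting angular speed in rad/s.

ω₂ ≈ 1.78 rad/s

With no external torque about the axis, L is conserved: I₁ω₁ = I₂ω₂.
ω₂ = I₁ω₁ / I₂ = (11.10)(64.0 rpm) / (41.80) = 17.00 rpm = 1.780 rad/s.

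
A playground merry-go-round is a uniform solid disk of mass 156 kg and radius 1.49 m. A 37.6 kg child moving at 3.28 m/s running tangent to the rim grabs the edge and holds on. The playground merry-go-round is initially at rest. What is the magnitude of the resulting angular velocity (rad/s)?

|ω_f| ≈ 0.716 rad/s

The axle reaction passes through the axle and exerts no torque about it; angular momentum about the axle is conserved through the impact.
I_p = ½(156)(1.49)² = 173.2 kg·m². Taking the sense of the child's angular momentum as positive, L_{child} = m v R = (37.6)(3.28)(1.49) = 183.8 kg·m²/s.
L_i = 0 + 183.8 = 183.8 kg·m²/s.
After sticking, I_f = I_p + m R² = 173.2 + (37.6)(1.49)² = 256.6 kg·m².
ω_f = L_i / I_f = 183.8 / 256.6 = 0.7160 rad/s.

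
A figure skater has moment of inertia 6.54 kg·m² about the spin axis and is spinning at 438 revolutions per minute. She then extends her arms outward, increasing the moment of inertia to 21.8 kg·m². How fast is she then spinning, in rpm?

No external torque acts about the spin axis, so angular momentum is conserved.
ω₂ = I₁ω₁ / I₂ = (6.540)(438 rpm) / (21.80) = 131.4 rpm.

ω₂ ≈ 131 rpm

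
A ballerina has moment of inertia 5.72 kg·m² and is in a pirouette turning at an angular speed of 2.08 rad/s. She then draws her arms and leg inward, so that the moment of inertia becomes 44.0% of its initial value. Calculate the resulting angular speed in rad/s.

ω₂ ≈ 4.73 rad/s

Angular momentum about the spin axis is conserved since the torque about it is zero.
I₂ = 0.440 × 5.72 = 2.517 kg·m².
ω₂ = I₁ω₁ / I₂ = (5.720)(2.08 rad/s) / (2.517) = 4.727 rad/s.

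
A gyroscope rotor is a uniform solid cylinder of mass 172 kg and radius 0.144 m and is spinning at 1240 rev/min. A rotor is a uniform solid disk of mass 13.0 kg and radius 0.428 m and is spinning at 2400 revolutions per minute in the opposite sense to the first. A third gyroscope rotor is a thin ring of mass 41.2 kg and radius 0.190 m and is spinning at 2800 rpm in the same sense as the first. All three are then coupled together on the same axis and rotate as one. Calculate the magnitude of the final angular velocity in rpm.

The coupling torques are internal; angular momentum about the shared axis is conserved.
Moments of inertia: I_A = ½(172)(0.144)² = 1.783 kg·m²; I_B = ½(13.0)(0.428)² = 1.191 kg·m²; I_C = (41.2)(0.190)² = 1.487 kg·m².
Taking A's sense as positive: L = (1.783)(1240) − (1.191)(2400) + (1.487)(2800) = 3518 kg·m²·rpm.
Combined I = 1.783 + 1.191 + 1.487 = 4.461 kg·m².
ω_f = L / I = 3518 / 4.461 = 788.6 rpm.

|ω_f| ≈ 789 rpm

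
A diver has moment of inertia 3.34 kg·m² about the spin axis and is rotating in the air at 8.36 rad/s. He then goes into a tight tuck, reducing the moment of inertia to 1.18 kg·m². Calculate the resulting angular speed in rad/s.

ω₂ ≈ 23.7 rad/s

With no external torque about the axis, L is conserved: I₁ω₁ = I₂ω₂.
ω₂ = I₁ω₁ / I₂ = (3.340)(8.36 rad/s) / (1.180) = 23.66 rad/s.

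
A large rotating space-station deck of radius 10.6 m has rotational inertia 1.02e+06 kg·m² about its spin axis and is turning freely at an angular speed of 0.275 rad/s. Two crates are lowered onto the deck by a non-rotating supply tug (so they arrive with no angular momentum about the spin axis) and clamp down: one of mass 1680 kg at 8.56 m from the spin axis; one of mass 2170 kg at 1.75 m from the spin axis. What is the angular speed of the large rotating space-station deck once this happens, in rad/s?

No external torque acts about the spin axis; L_before = L_after.
Added inertia Σmr² = (1680)(8.56)² + (2170)(1.75)² = 1.297e+05 kg·m²; I_f = 1.020e+06 + 1.297e+05 = 1.150e+06 kg·m².
ω_f = I_p ω_i / I_f = (1.020e+06)(0.275) / 1.150e+06 = 0.2440 rad/s.

ω_f ≈ 0.244 rad/s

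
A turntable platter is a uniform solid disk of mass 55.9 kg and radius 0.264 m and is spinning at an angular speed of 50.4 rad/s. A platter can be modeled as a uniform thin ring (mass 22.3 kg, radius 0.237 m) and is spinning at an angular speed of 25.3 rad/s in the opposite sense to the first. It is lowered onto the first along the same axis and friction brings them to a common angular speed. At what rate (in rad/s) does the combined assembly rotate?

|ω_f| ≈ 20.8 rad/s

The coupling torques are internal; angular momentum about the shared axis is conserved.
Moments of inertia: I_A = ½(55.9)(0.264)² = 1.948 kg·m²; I_B = (22.3)(0.237)² = 1.253 kg·m².
Taking A's sense as positive: L = (1.948)(50.4) − (1.253)(25.3) = 66.49 kg·m²·rad/s.
Combined I = 1.948 + 1.253 = 3.201 kg·m².
ω_f = L / I = 66.49 / 3.201 = 20.77 rad/s.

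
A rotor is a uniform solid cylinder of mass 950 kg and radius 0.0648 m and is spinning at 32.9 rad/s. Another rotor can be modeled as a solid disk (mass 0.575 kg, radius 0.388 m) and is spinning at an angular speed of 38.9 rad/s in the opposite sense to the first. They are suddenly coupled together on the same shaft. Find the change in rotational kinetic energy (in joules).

No external torque acts about the common axis, so total angular momentum is conserved.
Moments of inertia: I_A = ½(950)(0.0648)² = 1.995 kg·m²; I_B = ½(0.575)(0.388)² = 0.04328 kg·m².
Taking A's sense as positive: L = (1.995)(32.9) − (0.04328)(38.9) = 63.94 kg·m²·rad/s.
Combined I = 1.995 + 0.04328 = 2.038 kg·m².
ω_f = L / I = 63.94 / 2.038 = 31.38 rad/s.
KE_i = ½ΣIω² = 1112 J; KE_f = ½(2.038)(31.38)² = 1003 J.

ΔKE ≈ -109 J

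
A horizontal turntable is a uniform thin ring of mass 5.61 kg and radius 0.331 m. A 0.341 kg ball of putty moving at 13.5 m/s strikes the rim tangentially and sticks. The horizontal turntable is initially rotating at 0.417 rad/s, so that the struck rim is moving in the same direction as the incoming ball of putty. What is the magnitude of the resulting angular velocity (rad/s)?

|ω_f| ≈ 2.73 rad/s

About the axle the impulsive forces during the collision are internal, so angular momentum about that axis is conserved.
I_p = (5.61)(0.331)² = 0.6146 kg·m². Taking the sense of the ball of putty's angular momentum as positive, L_{ball} = m v R = (0.341)(13.5)(0.331) = 1.524 kg·m²/s.
L_i = +I_p ω_p + m v R = +(0.6146)(0.417) + 1.524 = 1.780 kg·m²/s.
After sticking, I_f = I_p + m R² = 0.6146 + (0.341)(0.331)² = 0.6520 kg·m².
ω_f = L_i / I_f = 1.780 / 0.6520 = 2.730 rad/s.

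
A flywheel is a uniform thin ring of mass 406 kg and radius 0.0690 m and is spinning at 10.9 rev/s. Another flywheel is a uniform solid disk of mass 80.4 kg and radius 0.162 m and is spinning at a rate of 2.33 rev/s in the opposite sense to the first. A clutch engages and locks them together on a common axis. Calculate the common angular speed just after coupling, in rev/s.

The coupling torques are internal; angular momentum about the shared axis is conserved.
Moments of inertia: I_A = (406)(0.0690)² = 1.933 kg·m²; I_B = ½(80.4)(0.162)² = 1.055 kg·m².
Taking A's sense as positive: L = (1.933)(10.9) − (1.055)(2.33) = 18.61 kg·m²·rev/s.
Combined I = 1.933 + 1.055 = 2.988 kg·m².
ω_f = L / I = 18.61 / 2.988 = 6.229 rev/s.

|ω_f| ≈ 6.23 rev/s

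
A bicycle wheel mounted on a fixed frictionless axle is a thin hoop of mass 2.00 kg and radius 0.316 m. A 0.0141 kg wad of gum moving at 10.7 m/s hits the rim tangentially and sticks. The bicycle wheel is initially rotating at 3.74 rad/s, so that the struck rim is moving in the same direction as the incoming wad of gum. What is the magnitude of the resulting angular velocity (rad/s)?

|ω_f| ≈ 3.95 rad/s

The axle reaction passes through the axle and exerts no torque about it; angular momentum about the axle is conserved through the impact.
I_p = (2.00)(0.316)² = 0.1997 kg·m². Taking the sense of the wad of gum's angular momentum as positive, L_{wad} = m v R = (0.0141)(10.7)(0.316) = 0.04767 kg·m²/s.
L_i = +I_p ω_p + m v R = +(0.1997)(3.74) + 0.04767 = 0.7946 kg·m²/s.
After sticking, I_f = I_p + m R² = 0.1997 + (0.0141)(0.316)² = 0.2011 kg·m².
ω_f = L_i / I_f = 0.7946 / 0.2011 = 3.951 rad/s.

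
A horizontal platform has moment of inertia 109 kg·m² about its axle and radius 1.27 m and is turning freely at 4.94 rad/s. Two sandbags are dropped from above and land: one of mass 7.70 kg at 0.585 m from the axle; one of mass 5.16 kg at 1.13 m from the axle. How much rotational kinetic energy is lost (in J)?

energy lost ≈ 104 J

The added mass arrives with no angular momentum about the axle, and any external torque about the axle is negligible, so the system's angular momentum is conserved.
Added inertia Σmr² = (7.70)(0.585)² + (5.16)(1.13)² = 9.224 kg·m²; I_f = 109.0 + 9.224 = 118.2 kg·m².
ω_f = I_p ω_i / I_f = (109.0)(4.94) / 118.2 = 4.555 rad/s.
KE_i = ½(109.0)(4.940 rad/s)² = 1330 J; KE_f = ½(118.2)(4.555)² = 1226 J.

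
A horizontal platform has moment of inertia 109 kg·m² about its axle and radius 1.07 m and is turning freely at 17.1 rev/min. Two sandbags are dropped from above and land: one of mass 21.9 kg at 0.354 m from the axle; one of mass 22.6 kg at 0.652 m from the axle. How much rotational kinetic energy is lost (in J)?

energy lost ≈ 17.8 J

The added mass arrives with no angular momentum about the axle, and any external torque about the axle is negligible, so the system's angular momentum is conserved.
Added inertia Σmr² = (21.9)(0.354)² + (22.6)(0.652)² = 12.35 kg·m²; I_f = 109.0 + 12.35 = 121.4 kg·m².
ω_f = I_p ω_i / I_f = (109.0)(17.1) / 121.4 = 15.36 rpm.
KE_i = ½(109.0)(1.791 rad/s)² = 174.8 J; KE_f = ½(121.4)(1.608)² = 157.0 J.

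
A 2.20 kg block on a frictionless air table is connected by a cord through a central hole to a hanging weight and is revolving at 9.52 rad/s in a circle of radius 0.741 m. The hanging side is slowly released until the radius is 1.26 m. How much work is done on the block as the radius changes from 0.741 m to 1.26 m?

W ≈ -35.8 J

The constraining force is radial, so m r² ω about the center is conserved.
ω₂ = ω₁ (r₁/r₂)² = (9.52)(0.741/1.26)² = 3.293 rad/s.
W = ΔKE = ½m(v₂² − v₁²) = -35.81 J.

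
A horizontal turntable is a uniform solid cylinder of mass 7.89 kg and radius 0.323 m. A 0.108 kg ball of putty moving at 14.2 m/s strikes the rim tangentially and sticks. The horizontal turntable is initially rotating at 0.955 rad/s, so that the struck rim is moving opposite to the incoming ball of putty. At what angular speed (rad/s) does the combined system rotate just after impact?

The axle reaction passes through the axle and exerts no torque about it; angular momentum about the axle is conserved through the impact.
I_p = ½(7.89)(0.323)² = 0.4116 kg·m². Taking the sense of the ball of putty's angular momentum as positive, L_{ball} = m v R = (0.108)(14.2)(0.323) = 0.4954 kg·m²/s.
L_i = −I_p ω_p + m v R = −(0.4116)(0.955) + 0.4954 = 0.1023 kg·m²/s.
After sticking, I_f = I_p + m R² = 0.4116 + (0.108)(0.323)² = 0.4228 kg·m².
ω_f = L_i / I_f = 0.1023 / 0.4228 = 0.2419 rad/s.

|ω_f| ≈ 0.242 rad/s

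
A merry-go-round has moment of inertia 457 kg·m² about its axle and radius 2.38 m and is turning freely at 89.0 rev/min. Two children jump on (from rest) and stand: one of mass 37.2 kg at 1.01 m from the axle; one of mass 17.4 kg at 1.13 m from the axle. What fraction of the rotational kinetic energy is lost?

The added mass arrives with no angular momentum about the axle, and any external torque about the axle is negligible, so the system's angular momentum is conserved.
Added inertia Σmr² = (37.2)(1.01)² + (17.4)(1.13)² = 60.17 kg·m²; I_f = 457.0 + 60.17 = 517.2 kg·m².
ω_f = I_p ω_i / I_f = (457.0)(89.0) / 517.2 = 78.65 rpm.
KE_i = ½(457.0)(9.320 rad/s)² = 19850 J; KE_f = ½(517.2)(8.236)² = 17540 J.
Fraction lost = 0.1163.

fraction ≈ 0.116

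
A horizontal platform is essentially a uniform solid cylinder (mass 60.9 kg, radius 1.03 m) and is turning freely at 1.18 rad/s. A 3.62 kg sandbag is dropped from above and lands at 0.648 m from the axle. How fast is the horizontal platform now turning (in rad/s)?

No external torque acts about the axle; L_before = L_after.
I_p = ½(60.9)(1.03)² = 32.30 kg·m².
Added inertia Σmr² = (3.62)(0.648)² = 1.520 kg·m²; I_f = 32.30 + 1.520 = 33.82 kg·m².
ω_f = I_p ω_i / I_f = (32.30)(1.18) / 33.82 = 1.127 rad/s.

ω_f ≈ 1.13 rad/s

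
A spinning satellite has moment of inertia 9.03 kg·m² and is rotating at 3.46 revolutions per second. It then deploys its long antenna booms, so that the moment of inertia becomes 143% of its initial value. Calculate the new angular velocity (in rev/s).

No external torque acts about the spin axis, so angular momentum is conserved.
I₂ = 1.43 × 9.03 = 12.91 kg·m².
ω₂ = I₁ω₁ / I₂ = (9.030)(3.46 rev/s) / (12.91) = 2.420 rev/s.

ω₂ ≈ 2.42 rev/s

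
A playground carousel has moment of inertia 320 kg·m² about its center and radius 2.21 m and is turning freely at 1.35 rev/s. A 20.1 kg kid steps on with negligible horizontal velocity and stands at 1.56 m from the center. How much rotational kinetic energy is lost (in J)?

The added mass arrives with no angular momentum about the center, and any external torque about the center is negligible, so the system's angular momentum is conserved.
Added inertia Σmr² = (20.1)(1.56)² = 48.92 kg·m²; I_f = 320.0 + 48.92 = 368.9 kg·m².
ω_f = I_p ω_i / I_f = (320.0)(1.35) / 368.9 = 1.171 rev/s.
KE_i = ½(320.0)(8.482 rad/s)² = 11510 J; KE_f = ½(368.9)(7.358)² = 9986 J.

energy lost ≈ 1530 J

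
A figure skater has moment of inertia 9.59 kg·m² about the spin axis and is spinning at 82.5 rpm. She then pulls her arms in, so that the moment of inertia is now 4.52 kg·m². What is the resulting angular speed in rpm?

ω₂ ≈ 175 rpm

No external torque acts about the spin axis, so angular momentum is conserved.
ω₂ = I₁ω₁ / I₂ = (9.590)(82.5 rpm) / (4.520) = 175.0 rpm.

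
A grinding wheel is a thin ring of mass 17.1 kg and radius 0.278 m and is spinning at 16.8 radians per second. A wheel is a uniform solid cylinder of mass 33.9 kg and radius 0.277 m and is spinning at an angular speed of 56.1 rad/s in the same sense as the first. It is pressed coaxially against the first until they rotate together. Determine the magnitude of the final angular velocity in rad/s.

|ω_f| ≈ 36.3 rad/s

The coupling torques are internal; angular momentum about the shared axis is conserved.
Moments of inertia: I_A = (17.1)(0.278)² = 1.322 kg·m²; I_B = ½(33.9)(0.277)² = 1.301 kg·m².
Taking A's sense as positive: L = (1.322)(16.8) + (1.301)(56.1) = 95.16 kg·m²·rad/s.
Combined I = 1.322 + 1.301 = 2.622 kg·m².
ω_f = L / I = 95.16 / 2.622 = 36.29 rad/s.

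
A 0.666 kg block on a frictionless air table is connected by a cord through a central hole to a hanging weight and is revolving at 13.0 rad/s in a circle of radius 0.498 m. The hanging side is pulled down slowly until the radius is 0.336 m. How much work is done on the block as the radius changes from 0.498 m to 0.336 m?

W ≈ 16.7 J

The constraining force is radial, so m r² ω about the center is conserved.
ω₂ = ω₁ (r₁/r₂)² = (13.0)(0.498/0.336)² = 28.56 rad/s.
W = ΔKE = ½m(v₂² − v₁²) = 16.70 J.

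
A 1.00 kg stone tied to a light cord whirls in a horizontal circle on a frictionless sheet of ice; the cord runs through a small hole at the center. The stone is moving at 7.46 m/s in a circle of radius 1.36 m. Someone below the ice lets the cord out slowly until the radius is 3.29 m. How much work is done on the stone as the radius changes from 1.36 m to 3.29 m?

W ≈ -23.1 J

The only horizontal force on the mass is along the cord (radial), so it exerts no torque about the hole and angular momentum m v r is conserved.
v₂ = v₁ r₁ / r₂ = (7.46)(1.36) / (3.29) = 3.084 m/s.
W = ΔKE = ½m(v₂² − v₁²) = -23.07 J.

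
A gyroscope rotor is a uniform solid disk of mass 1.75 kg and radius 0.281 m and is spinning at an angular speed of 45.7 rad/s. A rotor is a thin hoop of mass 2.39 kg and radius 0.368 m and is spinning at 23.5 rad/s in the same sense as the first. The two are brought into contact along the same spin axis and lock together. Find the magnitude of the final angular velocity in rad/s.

|ω_f| ≈ 27.4 rad/s

No external torque acts about the common axis, so total angular momentum is conserved.
Moments of inertia: I_A = ½(1.75)(0.281)² = 0.06909 kg·m²; I_B = (2.39)(0.368)² = 0.3237 kg·m².
Taking A's sense as positive: L = (0.06909)(45.7) + (0.3237)(23.5) = 10.76 kg·m²·rad/s.
Combined I = 0.06909 + 0.3237 = 0.3928 kg·m².
ω_f = L / I = 10.76 / 0.3928 = 27.41 rad/s.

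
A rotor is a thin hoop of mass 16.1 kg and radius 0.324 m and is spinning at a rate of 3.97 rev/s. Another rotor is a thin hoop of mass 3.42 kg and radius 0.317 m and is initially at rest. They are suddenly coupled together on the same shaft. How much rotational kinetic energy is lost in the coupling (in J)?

ΔKE lost ≈ 88.9 J

No external torque acts about the common axis, so total angular momentum is conserved.
Moments of inertia: I_A = (16.1)(0.324)² = 1.690 kg·m²; I_B = (3.42)(0.317)² = 0.3437 kg·m².
Taking A's sense as positive: L = (1.690)(3.97) = 6.710 kg·m²·rev/s.
Combined I = 1.690 + 0.3437 = 2.034 kg·m².
ω_f = L / I = 6.710 / 2.034 = 3.299 rev/s.
KE_i = ½ΣIω² = 525.8 J; KE_f = ½(2.034)(20.73)² = 437.0 J.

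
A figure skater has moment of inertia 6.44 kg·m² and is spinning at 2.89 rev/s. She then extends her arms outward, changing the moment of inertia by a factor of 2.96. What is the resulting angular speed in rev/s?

ω₂ ≈ 0.976 rev/s

With no external torque about the axis, L is conserved: I₁ω₁ = I₂ω₂.
I₂ = 2.96 × 6.44 = 19.06 kg·m².
ω₂ = I₁ω₁ / I₂ = (6.440)(2.89 rev/s) / (19.06) = 0.9764 rev/s.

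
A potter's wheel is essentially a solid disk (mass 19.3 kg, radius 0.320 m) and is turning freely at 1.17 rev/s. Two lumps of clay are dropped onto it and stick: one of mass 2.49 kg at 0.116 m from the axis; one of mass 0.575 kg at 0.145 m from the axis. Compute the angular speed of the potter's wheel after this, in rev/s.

ω_f ≈ 1.12 rev/s

The added mass arrives with no angular momentum about the axis, and any external torque about the axis is negligible, so the system's angular momentum is conserved.
I_p = ½(19.3)(0.320)² = 0.9882 kg·m².
Added inertia Σmr² = (2.49)(0.116)² + (0.575)(0.145)² = 0.04559 kg·m²; I_f = 0.9882 + 0.04559 = 1.034 kg·m².
ω_f = I_p ω_i / I_f = (0.9882)(1.17) / 1.034 = 1.118 rev/s.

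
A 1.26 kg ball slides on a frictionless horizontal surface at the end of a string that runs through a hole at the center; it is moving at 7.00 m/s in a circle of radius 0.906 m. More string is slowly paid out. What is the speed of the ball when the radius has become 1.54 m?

The only horizontal force on the mass is along the cord (radial), so it exerts no torque about the hole and angular momentum m v r is conserved.
v₂ = v₁ r₁ / r₂ = (7.00)(0.906) / (1.54) = 4.118 m/s.

v₂ ≈ 4.12 m/s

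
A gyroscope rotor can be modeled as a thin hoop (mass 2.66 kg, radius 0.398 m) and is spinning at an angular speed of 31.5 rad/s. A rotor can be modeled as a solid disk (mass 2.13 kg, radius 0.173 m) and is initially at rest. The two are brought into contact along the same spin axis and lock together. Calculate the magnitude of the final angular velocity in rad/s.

No external torque acts about the common axis, so total angular momentum is conserved.
Moments of inertia: I_A = (2.66)(0.398)² = 0.4214 kg·m²; I_B = ½(2.13)(0.173)² = 0.03187 kg·m².
Taking A's sense as positive: L = (0.4214)(31.5) = 13.27 kg·m²·rad/s.
Combined I = 0.4214 + 0.03187 = 0.4532 kg·m².
ω_f = L / I = 13.27 / 0.4532 = 29.28 rad/s.

|ω_f| ≈ 29.3 rad/s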